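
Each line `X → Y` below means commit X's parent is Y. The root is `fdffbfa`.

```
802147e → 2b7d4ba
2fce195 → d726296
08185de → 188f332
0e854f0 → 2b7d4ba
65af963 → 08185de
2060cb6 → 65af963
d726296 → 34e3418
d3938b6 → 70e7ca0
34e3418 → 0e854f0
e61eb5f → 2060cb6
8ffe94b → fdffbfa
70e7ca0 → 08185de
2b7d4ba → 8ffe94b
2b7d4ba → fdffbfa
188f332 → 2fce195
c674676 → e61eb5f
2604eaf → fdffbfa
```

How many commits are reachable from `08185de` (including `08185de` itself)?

9

Walking parent pointers from 08185de: reachable set = {08185de, 0e854f0, 188f332, 2b7d4ba, 2fce195, 34e3418, 8ffe94b, d726296, fdffbfa}.
That is 9 commits.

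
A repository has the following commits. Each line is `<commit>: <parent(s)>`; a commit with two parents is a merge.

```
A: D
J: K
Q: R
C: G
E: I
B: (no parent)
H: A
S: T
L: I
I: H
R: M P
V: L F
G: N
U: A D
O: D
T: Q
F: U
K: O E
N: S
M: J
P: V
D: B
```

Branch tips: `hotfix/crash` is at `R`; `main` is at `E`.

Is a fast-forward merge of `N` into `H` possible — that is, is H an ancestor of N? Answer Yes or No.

Yes

A fast-forward from H to N is possible iff H is an ancestor of N.
Ancestors of N: {A, B, D, E, F, H, I, J, K, L, M, N, O, P, Q, R, S, T, U, V}.
H is among them, so fast-forward is possible.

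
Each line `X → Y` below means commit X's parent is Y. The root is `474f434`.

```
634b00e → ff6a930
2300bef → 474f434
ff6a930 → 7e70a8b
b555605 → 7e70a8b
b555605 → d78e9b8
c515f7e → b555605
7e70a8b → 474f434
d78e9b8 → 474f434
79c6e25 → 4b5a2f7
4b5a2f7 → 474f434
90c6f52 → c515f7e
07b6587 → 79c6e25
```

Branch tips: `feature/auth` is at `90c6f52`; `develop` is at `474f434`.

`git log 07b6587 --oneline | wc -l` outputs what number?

Walking parent pointers from 07b6587: reachable set = {07b6587, 474f434, 4b5a2f7, 79c6e25}.
That is 4 commits.

4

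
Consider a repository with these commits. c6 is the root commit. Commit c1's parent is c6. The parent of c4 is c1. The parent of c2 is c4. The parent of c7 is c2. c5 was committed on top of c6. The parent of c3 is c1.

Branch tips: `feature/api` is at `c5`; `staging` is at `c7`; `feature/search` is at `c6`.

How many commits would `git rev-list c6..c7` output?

4

Reachable from c7: {c1, c2, c4, c6, c7}.
Reachable from c6: {c6}.
In c7's history but not c6's: {c1, c2, c4, c7} — 4 commits.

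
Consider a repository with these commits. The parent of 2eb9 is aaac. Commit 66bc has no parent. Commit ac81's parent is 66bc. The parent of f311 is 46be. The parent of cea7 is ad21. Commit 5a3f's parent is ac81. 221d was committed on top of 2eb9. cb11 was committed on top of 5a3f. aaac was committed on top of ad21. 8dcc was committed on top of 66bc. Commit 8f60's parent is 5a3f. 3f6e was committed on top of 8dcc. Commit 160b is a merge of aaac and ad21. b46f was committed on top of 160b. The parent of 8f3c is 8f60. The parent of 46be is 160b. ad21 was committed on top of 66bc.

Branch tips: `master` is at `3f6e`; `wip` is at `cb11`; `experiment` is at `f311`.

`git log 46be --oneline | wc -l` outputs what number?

Walking parent pointers from 46be: reachable set = {160b, 46be, 66bc, aaac, ad21}.
That is 5 commits.

5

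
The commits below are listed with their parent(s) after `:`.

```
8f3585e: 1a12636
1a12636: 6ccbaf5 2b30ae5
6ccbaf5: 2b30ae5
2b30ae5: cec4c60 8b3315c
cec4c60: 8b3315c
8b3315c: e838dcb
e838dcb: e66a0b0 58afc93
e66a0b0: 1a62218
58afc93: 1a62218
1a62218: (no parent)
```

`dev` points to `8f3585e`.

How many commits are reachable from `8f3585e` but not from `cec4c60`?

4

Reachable from 8f3585e: {1a12636, 1a62218, 2b30ae5, 58afc93, 6ccbaf5, 8b3315c, 8f3585e, cec4c60, e66a0b0, e838dcb}.
Reachable from cec4c60: {1a62218, 58afc93, 8b3315c, cec4c60, e66a0b0, e838dcb}.
In 8f3585e's history but not cec4c60's: {1a12636, 2b30ae5, 6ccbaf5, 8f3585e} — 4 commits.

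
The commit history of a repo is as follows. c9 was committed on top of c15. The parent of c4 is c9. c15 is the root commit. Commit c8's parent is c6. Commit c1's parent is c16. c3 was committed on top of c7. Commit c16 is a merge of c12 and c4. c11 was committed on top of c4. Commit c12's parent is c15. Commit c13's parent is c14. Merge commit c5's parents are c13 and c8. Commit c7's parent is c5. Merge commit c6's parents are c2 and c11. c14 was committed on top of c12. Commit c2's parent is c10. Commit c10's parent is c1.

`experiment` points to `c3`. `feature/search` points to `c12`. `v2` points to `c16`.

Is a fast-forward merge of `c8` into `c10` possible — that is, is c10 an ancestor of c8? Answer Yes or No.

A fast-forward from c10 to c8 is possible iff c10 is an ancestor of c8.
Ancestors of c8: {c1, c10, c11, c12, c15, c16, c2, c4, c6, c8, c9}.
c10 is among them, so fast-forward is possible.

Yes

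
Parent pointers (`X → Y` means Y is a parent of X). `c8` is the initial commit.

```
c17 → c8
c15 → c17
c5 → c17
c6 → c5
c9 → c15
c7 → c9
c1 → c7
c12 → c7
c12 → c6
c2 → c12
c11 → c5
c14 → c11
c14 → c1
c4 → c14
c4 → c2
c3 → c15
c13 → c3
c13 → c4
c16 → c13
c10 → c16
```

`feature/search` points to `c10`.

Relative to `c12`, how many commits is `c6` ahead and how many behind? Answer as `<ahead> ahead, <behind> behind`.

0 ahead, 4 behind

Reachable from c6: {c17, c5, c6, c8}.
Reachable from c12: {c12, c15, c17, c5, c6, c7, c8, c9}.
Only in c6's history (ahead): {} — 0.
Only in c12's history (behind): {c12, c15, c7, c9} — 4.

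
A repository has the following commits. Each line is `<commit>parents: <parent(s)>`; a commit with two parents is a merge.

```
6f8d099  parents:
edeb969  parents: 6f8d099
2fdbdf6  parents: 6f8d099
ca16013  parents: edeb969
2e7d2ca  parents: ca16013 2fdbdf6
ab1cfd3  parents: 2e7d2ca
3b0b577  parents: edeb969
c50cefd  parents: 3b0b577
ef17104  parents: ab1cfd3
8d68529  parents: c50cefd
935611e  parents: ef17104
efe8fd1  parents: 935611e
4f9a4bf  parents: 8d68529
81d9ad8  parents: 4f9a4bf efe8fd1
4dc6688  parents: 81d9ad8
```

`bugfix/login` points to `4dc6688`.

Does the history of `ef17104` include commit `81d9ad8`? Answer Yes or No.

No

Ancestors of ef17104: {2e7d2ca, 2fdbdf6, 6f8d099, ab1cfd3, ca16013, edeb969, ef17104}.
81d9ad8 is not in that set, so it is not an ancestor of ef17104.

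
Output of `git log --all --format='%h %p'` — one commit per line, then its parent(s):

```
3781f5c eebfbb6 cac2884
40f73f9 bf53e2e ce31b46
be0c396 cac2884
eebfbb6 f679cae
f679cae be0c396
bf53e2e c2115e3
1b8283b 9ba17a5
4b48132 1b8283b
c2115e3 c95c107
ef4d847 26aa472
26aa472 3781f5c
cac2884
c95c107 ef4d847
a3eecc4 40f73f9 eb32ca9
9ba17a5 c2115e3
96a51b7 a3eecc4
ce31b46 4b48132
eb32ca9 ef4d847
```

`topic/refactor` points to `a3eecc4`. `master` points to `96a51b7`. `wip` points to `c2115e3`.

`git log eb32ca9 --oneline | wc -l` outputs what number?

8

Walking parent pointers from eb32ca9: reachable set = {26aa472, 3781f5c, be0c396, cac2884, eb32ca9, eebfbb6, ef4d847, f679cae}.
That is 8 commits.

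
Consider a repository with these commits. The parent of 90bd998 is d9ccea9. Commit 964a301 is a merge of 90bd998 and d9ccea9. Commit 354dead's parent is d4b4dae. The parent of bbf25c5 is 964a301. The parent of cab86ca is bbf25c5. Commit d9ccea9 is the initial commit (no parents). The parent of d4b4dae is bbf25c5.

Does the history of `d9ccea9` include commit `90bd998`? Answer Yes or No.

Ancestors of d9ccea9: {d9ccea9}.
90bd998 is not in that set, so it is not an ancestor of d9ccea9.

No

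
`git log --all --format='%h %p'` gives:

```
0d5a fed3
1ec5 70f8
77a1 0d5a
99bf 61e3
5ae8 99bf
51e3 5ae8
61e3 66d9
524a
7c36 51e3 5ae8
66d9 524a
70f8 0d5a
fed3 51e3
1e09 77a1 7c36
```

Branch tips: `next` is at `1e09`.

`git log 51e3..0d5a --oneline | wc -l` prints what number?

Reachable from 0d5a: {0d5a, 51e3, 524a, 5ae8, 61e3, 66d9, 99bf, fed3}.
Reachable from 51e3: {51e3, 524a, 5ae8, 61e3, 66d9, 99bf}.
In 0d5a's history but not 51e3's: {0d5a, fed3} — 2 commits.

2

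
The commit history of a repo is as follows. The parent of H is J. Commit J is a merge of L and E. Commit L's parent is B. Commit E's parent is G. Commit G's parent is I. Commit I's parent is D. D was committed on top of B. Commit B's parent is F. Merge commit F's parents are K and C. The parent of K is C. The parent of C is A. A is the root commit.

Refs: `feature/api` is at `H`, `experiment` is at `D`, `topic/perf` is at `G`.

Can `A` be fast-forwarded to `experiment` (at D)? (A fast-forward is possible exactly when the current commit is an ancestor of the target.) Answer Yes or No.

A fast-forward from A to D is possible iff A is an ancestor of D.
Ancestors of D: {A, B, C, D, F, K}.
A is among them, so fast-forward is possible.

Yes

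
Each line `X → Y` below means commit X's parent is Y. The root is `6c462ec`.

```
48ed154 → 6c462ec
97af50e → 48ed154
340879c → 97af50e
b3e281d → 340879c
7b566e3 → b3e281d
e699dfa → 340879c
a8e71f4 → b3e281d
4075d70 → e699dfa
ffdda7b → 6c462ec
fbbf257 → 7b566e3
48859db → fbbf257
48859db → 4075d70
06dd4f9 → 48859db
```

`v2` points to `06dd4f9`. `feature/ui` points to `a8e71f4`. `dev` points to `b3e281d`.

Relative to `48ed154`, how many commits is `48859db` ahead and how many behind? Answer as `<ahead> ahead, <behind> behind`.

8 ahead, 0 behind

Reachable from 48859db: {340879c, 4075d70, 48859db, 48ed154, 6c462ec, 7b566e3, 97af50e, b3e281d, e699dfa, fbbf257}.
Reachable from 48ed154: {48ed154, 6c462ec}.
Only in 48859db's history (ahead): {340879c, 4075d70, 48859db, 7b566e3, 97af50e, b3e281d, e699dfa, fbbf257} — 8.
Only in 48ed154's history (behind): {} — 0.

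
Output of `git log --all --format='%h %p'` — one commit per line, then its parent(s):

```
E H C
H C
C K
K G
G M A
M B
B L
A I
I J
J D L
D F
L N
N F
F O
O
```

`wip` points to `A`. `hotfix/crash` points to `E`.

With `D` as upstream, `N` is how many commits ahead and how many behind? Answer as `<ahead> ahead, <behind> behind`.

Reachable from N: {F, N, O}.
Reachable from D: {D, F, O}.
Only in N's history (ahead): {N} — 1.
Only in D's history (behind): {D} — 1.

1 ahead, 1 behind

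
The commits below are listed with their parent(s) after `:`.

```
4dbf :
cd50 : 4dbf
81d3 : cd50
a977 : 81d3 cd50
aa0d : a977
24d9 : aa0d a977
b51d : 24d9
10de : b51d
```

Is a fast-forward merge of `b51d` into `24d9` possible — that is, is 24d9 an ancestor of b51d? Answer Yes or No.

A fast-forward from 24d9 to b51d is possible iff 24d9 is an ancestor of b51d.
Ancestors of b51d: {24d9, 4dbf, 81d3, a977, aa0d, b51d, cd50}.
24d9 is among them, so fast-forward is possible.

Yes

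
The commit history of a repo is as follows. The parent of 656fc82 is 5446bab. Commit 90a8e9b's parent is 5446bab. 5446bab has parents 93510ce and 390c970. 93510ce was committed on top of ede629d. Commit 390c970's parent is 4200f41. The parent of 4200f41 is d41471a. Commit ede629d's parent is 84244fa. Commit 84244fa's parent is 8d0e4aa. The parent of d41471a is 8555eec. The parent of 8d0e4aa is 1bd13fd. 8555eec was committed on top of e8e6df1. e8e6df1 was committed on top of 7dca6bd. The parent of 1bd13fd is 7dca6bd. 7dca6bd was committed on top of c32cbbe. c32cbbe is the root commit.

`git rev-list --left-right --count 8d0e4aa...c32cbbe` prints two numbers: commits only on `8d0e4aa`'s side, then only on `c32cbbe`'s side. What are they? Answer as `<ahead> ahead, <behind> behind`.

Reachable from 8d0e4aa: {1bd13fd, 7dca6bd, 8d0e4aa, c32cbbe}.
Reachable from c32cbbe: {c32cbbe}.
Only in 8d0e4aa's history (ahead): {1bd13fd, 7dca6bd, 8d0e4aa} — 3.
Only in c32cbbe's history (behind): {} — 0.

3 ahead, 0 behind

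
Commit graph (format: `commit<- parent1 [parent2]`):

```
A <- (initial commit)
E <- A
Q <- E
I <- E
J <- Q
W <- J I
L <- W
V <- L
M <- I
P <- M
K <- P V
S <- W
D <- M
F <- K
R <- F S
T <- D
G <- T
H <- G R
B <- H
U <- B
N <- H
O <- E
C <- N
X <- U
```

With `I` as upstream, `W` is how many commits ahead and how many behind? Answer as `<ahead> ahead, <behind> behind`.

Reachable from W: {A, E, I, J, Q, W}.
Reachable from I: {A, E, I}.
Only in W's history (ahead): {J, Q, W} — 3.
Only in I's history (behind): {} — 0.

3 ahead, 0 behind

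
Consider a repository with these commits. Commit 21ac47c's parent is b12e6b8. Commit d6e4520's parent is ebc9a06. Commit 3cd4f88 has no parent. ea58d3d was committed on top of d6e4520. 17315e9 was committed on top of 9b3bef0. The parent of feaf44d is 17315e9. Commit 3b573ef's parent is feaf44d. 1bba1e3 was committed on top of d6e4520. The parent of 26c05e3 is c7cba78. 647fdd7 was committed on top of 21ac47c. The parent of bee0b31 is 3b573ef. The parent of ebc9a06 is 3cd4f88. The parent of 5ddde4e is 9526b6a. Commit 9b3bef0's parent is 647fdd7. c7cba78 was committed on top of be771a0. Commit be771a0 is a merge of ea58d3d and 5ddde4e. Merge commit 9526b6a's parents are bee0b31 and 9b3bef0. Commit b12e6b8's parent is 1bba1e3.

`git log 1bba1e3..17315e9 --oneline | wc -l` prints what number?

5

Reachable from 17315e9: {17315e9, 1bba1e3, 21ac47c, 3cd4f88, 647fdd7, 9b3bef0, b12e6b8, d6e4520, ebc9a06}.
Reachable from 1bba1e3: {1bba1e3, 3cd4f88, d6e4520, ebc9a06}.
In 17315e9's history but not 1bba1e3's: {17315e9, 21ac47c, 647fdd7, 9b3bef0, b12e6b8} — 5 commits.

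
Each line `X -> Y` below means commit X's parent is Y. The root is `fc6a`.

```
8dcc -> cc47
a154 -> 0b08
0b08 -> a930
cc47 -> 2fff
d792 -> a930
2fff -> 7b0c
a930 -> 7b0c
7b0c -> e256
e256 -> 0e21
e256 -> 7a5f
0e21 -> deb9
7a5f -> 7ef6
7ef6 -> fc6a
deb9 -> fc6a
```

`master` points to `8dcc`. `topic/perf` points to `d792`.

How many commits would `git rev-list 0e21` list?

3

Walking parent pointers from 0e21: reachable set = {0e21, deb9, fc6a}.
That is 3 commits.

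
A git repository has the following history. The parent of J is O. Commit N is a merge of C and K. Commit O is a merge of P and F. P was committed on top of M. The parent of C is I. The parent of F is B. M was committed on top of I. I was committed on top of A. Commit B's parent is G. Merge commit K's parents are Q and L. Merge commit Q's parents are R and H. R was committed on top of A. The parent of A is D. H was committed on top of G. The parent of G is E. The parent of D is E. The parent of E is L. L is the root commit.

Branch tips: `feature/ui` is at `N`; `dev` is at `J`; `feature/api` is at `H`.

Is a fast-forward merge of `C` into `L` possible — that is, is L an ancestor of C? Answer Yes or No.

A fast-forward from L to C is possible iff L is an ancestor of C.
Ancestors of C: {A, C, D, E, I, L}.
L is among them, so fast-forward is possible.

Yes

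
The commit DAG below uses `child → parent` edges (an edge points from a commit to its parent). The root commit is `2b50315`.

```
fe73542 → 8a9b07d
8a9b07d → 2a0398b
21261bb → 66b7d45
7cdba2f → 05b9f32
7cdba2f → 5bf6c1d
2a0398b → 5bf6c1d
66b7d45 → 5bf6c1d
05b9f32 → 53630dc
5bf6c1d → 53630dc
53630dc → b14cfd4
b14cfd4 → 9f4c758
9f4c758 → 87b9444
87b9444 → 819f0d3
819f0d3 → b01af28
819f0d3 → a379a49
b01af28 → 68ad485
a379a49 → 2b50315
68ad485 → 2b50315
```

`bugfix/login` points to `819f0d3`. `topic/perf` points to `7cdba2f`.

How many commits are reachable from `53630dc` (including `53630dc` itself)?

Walking parent pointers from 53630dc: reachable set = {2b50315, 53630dc, 68ad485, 819f0d3, 87b9444, 9f4c758, a379a49, b01af28, b14cfd4}.
That is 9 commits.

9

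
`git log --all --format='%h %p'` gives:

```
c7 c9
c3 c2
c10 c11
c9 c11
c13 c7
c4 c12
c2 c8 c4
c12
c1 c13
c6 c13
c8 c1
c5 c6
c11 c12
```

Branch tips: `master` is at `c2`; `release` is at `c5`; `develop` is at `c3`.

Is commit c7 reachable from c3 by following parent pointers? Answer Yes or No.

Ancestors of c3 (commits reachable by following parents): {c1, c11, c12, c13, c2, c3, c4, c7, c8, c9}.
c7 is in that set, so it is an ancestor of c3.

Yes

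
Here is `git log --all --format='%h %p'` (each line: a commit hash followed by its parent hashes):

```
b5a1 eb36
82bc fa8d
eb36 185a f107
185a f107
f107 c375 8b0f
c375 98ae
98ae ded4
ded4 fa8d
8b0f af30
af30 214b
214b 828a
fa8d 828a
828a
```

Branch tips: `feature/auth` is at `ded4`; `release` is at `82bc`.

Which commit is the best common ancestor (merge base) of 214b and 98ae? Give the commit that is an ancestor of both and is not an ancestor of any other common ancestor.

Ancestors of 214b: {214b, 828a}.
Ancestors of 98ae: {828a, 98ae, ded4, fa8d}.
Common ancestors: {828a}.
The only common ancestor is 828a, so it is the merge base.

828a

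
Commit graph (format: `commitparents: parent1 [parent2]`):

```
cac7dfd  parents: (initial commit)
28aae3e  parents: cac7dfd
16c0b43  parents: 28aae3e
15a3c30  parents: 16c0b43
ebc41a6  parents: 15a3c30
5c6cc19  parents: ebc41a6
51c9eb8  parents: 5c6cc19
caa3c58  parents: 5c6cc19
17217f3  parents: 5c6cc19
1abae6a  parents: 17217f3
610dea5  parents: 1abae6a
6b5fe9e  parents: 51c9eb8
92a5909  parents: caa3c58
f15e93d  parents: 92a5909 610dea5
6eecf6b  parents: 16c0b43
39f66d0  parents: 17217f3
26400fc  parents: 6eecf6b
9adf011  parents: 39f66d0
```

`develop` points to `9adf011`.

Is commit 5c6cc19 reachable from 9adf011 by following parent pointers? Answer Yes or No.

Yes

Ancestors of 9adf011 (commits reachable by following parents): {15a3c30, 16c0b43, 17217f3, 28aae3e, 39f66d0, 5c6cc19, 9adf011, cac7dfd, ebc41a6}.
5c6cc19 is in that set, so it is an ancestor of 9adf011.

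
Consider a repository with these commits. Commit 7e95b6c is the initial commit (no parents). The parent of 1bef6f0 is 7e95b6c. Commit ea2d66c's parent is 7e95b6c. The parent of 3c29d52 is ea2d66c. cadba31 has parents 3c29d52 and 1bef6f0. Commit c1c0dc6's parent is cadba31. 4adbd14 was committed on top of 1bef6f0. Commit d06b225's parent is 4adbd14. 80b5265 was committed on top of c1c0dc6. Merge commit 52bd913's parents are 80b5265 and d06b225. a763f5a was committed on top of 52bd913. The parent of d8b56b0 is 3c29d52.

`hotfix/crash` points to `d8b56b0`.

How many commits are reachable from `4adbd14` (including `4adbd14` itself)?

3

Walking parent pointers from 4adbd14: reachable set = {1bef6f0, 4adbd14, 7e95b6c}.
That is 3 commits.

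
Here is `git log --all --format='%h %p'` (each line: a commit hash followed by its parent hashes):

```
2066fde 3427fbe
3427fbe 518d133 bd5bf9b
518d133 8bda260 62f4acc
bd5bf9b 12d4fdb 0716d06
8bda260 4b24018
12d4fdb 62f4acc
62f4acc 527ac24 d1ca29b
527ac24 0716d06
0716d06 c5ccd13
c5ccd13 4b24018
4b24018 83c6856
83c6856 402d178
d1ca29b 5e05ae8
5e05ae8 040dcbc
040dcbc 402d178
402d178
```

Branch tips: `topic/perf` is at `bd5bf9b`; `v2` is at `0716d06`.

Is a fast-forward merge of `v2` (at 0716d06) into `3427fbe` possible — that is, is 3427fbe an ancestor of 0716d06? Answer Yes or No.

No

A fast-forward from 3427fbe to 0716d06 is possible iff 3427fbe is an ancestor of 0716d06.
Ancestors of 0716d06: {0716d06, 402d178, 4b24018, 83c6856, c5ccd13}.
3427fbe is not among them, so fast-forward is not possible.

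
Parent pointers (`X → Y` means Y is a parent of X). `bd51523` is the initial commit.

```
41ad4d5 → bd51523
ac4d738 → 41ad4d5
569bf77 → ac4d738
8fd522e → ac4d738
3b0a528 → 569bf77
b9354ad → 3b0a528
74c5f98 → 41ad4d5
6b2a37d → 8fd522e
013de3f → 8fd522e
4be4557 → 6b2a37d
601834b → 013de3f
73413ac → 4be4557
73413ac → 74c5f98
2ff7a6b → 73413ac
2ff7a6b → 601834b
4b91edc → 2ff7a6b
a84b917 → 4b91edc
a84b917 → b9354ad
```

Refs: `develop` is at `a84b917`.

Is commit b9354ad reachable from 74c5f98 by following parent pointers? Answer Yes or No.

No

Ancestors of 74c5f98: {41ad4d5, 74c5f98, bd51523}.
b9354ad is not in that set, so it is not an ancestor of 74c5f98.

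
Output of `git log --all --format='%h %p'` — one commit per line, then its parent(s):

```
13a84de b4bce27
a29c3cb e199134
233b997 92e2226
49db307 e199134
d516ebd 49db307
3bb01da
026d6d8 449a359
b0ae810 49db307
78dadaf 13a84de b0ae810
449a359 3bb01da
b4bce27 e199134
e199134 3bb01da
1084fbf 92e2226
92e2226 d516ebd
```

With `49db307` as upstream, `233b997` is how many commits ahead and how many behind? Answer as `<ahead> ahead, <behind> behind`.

Reachable from 233b997: {233b997, 3bb01da, 49db307, 92e2226, d516ebd, e199134}.
Reachable from 49db307: {3bb01da, 49db307, e199134}.
Only in 233b997's history (ahead): {233b997, 92e2226, d516ebd} — 3.
Only in 49db307's history (behind): {} — 0.

3 ahead, 0 behind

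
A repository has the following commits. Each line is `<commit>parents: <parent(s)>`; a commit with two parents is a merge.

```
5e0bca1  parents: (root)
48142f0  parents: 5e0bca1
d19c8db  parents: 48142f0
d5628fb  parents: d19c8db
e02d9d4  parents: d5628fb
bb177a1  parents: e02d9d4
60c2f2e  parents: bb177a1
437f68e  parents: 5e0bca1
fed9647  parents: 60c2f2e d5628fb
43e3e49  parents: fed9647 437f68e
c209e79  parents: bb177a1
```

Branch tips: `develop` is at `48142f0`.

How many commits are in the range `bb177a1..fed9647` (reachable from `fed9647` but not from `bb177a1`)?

Reachable from fed9647: {48142f0, 5e0bca1, 60c2f2e, bb177a1, d19c8db, d5628fb, e02d9d4, fed9647}.
Reachable from bb177a1: {48142f0, 5e0bca1, bb177a1, d19c8db, d5628fb, e02d9d4}.
In fed9647's history but not bb177a1's: {60c2f2e, fed9647} — 2 commits.

2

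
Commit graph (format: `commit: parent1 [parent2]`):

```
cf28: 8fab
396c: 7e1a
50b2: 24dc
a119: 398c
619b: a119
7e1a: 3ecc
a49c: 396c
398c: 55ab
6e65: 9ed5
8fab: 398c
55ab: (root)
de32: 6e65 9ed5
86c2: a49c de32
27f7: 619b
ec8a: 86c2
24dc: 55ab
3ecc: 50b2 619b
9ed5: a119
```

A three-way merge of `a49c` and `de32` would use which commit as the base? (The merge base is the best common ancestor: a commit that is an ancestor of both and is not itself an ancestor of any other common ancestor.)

Ancestors of a49c: {24dc, 396c, 398c, 3ecc, 50b2, 55ab, 619b, 7e1a, a119, a49c}.
Ancestors of de32: {398c, 55ab, 6e65, 9ed5, a119, de32}.
Common ancestors: {398c, 55ab, a119}.
Among these, a119 is not an ancestor of any other common ancestor — it is the merge base.

a119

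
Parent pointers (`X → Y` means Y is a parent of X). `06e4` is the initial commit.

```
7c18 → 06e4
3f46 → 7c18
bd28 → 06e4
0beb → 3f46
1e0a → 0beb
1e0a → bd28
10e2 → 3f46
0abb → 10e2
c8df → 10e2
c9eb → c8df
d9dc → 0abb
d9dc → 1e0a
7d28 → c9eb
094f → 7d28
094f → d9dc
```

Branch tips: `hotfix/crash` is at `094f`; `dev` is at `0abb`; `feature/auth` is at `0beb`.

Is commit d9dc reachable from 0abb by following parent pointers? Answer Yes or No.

Ancestors of 0abb: {06e4, 0abb, 10e2, 3f46, 7c18}.
d9dc is not in that set, so it is not an ancestor of 0abb.

No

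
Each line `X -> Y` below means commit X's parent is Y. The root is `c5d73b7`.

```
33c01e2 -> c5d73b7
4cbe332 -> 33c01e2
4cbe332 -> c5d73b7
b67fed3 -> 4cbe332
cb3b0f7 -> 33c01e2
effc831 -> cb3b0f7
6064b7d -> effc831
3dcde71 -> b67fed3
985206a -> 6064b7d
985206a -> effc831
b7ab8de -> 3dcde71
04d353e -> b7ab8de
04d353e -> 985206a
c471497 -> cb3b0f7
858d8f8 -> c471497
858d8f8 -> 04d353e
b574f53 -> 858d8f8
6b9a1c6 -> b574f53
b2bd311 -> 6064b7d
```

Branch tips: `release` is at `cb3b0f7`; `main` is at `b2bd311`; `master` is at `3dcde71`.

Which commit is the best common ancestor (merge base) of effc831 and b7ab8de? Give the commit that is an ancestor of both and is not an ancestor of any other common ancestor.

33c01e2

Ancestors of effc831: {33c01e2, c5d73b7, cb3b0f7, effc831}.
Ancestors of b7ab8de: {33c01e2, 3dcde71, 4cbe332, b67fed3, b7ab8de, c5d73b7}.
Common ancestors: {33c01e2, c5d73b7}.
Among these, 33c01e2 is not an ancestor of any other common ancestor — it is the merge base.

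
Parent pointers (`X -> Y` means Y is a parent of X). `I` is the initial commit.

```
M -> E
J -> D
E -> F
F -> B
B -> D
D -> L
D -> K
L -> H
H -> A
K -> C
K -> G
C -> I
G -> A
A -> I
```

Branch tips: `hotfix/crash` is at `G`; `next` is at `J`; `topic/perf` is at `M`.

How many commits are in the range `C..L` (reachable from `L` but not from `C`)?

3

Reachable from L: {A, H, I, L}.
Reachable from C: {C, I}.
In L's history but not C's: {A, H, L} — 3 commits.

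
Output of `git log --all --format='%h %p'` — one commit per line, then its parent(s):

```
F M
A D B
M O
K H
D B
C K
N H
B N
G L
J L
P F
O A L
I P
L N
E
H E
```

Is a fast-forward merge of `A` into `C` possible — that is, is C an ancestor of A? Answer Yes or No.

A fast-forward from C to A is possible iff C is an ancestor of A.
Ancestors of A: {A, B, D, E, H, N}.
C is not among them, so fast-forward is not possible.

No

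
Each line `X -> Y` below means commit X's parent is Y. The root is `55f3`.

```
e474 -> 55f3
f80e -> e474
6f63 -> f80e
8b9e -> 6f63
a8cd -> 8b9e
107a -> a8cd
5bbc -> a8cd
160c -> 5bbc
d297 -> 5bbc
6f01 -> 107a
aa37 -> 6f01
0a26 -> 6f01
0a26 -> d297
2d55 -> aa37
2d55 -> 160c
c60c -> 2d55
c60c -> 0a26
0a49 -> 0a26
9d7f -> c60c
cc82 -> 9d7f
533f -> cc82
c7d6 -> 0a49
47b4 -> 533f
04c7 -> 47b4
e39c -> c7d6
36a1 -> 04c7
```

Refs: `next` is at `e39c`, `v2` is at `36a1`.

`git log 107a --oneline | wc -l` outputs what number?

7

Walking parent pointers from 107a: reachable set = {107a, 55f3, 6f63, 8b9e, a8cd, e474, f80e}.
That is 7 commits.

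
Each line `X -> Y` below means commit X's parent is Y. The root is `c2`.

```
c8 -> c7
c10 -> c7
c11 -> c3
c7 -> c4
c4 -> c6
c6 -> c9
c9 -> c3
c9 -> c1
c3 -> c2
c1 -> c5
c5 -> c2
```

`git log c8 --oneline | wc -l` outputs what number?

Walking parent pointers from c8: reachable set = {c1, c2, c3, c4, c5, c6, c7, c8, c9}.
That is 9 commits.

9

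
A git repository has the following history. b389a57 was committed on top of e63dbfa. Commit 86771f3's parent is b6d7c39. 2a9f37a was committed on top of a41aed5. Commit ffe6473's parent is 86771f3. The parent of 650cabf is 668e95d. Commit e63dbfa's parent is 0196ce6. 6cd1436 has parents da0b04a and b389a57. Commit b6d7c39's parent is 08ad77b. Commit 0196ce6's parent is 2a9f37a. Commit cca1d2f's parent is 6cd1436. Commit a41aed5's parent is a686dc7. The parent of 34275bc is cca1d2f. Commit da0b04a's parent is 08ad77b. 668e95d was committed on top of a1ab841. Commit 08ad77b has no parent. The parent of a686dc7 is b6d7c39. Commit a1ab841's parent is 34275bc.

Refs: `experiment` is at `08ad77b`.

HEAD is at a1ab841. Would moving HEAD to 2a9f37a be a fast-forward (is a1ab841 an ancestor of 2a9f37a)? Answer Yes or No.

No

A fast-forward from a1ab841 to 2a9f37a is possible iff a1ab841 is an ancestor of 2a9f37a.
Ancestors of 2a9f37a: {08ad77b, 2a9f37a, a41aed5, a686dc7, b6d7c39}.
a1ab841 is not among them, so fast-forward is not possible.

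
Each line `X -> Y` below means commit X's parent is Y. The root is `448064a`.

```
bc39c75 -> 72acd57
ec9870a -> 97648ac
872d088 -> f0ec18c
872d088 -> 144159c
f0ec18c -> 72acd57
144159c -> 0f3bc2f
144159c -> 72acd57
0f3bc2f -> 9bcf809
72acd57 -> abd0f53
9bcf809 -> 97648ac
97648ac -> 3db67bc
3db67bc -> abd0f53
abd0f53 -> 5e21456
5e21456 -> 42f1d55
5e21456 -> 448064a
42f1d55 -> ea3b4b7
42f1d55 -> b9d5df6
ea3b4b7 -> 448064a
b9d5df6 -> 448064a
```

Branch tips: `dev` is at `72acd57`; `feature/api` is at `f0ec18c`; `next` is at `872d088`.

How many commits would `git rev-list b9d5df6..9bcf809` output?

7

Reachable from 9bcf809: {3db67bc, 42f1d55, 448064a, 5e21456, 97648ac, 9bcf809, abd0f53, b9d5df6, ea3b4b7}.
Reachable from b9d5df6: {448064a, b9d5df6}.
In 9bcf809's history but not b9d5df6's: {3db67bc, 42f1d55, 5e21456, 97648ac, 9bcf809, abd0f53, ea3b4b7} — 7 commits.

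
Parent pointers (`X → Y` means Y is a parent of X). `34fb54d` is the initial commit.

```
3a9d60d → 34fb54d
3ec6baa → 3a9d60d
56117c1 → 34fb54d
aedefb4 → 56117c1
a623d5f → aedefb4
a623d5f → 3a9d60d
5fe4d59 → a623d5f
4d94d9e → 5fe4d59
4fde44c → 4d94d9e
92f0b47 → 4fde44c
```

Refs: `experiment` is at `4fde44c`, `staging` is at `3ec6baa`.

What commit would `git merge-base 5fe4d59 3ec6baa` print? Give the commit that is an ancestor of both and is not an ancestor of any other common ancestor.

Ancestors of 5fe4d59: {34fb54d, 3a9d60d, 56117c1, 5fe4d59, a623d5f, aedefb4}.
Ancestors of 3ec6baa: {34fb54d, 3a9d60d, 3ec6baa}.
Common ancestors: {34fb54d, 3a9d60d}.
Among these, 3a9d60d is not an ancestor of any other common ancestor — it is the merge base.

3a9d60d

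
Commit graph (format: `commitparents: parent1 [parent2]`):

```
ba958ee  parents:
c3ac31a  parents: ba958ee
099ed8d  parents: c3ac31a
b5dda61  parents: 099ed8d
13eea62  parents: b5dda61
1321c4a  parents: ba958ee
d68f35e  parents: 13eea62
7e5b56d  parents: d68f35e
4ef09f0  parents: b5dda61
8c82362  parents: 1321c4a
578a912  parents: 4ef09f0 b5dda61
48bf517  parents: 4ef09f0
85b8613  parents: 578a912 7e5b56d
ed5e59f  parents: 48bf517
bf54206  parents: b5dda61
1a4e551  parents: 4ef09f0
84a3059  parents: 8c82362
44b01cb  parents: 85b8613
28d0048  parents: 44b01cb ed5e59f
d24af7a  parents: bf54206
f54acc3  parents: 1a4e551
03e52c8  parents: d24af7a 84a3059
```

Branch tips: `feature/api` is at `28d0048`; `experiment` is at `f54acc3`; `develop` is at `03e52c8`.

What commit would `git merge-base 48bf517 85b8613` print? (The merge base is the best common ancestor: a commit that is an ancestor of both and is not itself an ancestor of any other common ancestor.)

4ef09f0

Ancestors of 48bf517: {099ed8d, 48bf517, 4ef09f0, b5dda61, ba958ee, c3ac31a}.
Ancestors of 85b8613: {099ed8d, 13eea62, 4ef09f0, 578a912, 7e5b56d, 85b8613, b5dda61, ba958ee, c3ac31a, d68f35e}.
Common ancestors: {099ed8d, 4ef09f0, b5dda61, ba958ee, c3ac31a}.
Among these, 4ef09f0 is not an ancestor of any other common ancestor — it is the merge base.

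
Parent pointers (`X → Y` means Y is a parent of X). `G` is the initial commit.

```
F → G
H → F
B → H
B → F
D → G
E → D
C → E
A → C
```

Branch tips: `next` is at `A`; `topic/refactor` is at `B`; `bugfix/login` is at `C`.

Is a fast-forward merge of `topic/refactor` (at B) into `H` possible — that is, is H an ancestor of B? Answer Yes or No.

A fast-forward from H to B is possible iff H is an ancestor of B.
Ancestors of B: {B, F, G, H}.
H is among them, so fast-forward is possible.

Yes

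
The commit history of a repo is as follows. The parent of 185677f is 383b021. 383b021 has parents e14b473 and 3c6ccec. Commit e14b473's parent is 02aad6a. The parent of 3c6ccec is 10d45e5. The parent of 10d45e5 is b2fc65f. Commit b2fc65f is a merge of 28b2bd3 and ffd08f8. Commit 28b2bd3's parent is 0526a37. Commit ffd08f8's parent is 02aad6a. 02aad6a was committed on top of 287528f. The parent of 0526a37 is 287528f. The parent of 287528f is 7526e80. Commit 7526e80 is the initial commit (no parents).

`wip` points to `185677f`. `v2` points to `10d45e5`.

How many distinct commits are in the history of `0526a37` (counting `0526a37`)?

Walking parent pointers from 0526a37: reachable set = {0526a37, 287528f, 7526e80}.
That is 3 commits.

3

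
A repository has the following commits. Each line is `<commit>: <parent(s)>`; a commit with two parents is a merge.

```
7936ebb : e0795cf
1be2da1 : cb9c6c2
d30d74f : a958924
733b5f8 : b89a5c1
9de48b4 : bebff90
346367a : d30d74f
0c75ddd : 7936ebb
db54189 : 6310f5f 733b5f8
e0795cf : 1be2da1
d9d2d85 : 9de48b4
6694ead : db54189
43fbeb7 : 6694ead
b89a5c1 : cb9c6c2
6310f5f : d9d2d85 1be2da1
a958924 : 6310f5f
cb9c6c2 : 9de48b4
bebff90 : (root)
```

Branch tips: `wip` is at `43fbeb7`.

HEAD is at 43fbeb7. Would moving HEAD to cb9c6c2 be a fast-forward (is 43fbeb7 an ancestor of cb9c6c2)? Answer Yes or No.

A fast-forward from 43fbeb7 to cb9c6c2 is possible iff 43fbeb7 is an ancestor of cb9c6c2.
Ancestors of cb9c6c2: {9de48b4, bebff90, cb9c6c2}.
43fbeb7 is not among them, so fast-forward is not possible.

No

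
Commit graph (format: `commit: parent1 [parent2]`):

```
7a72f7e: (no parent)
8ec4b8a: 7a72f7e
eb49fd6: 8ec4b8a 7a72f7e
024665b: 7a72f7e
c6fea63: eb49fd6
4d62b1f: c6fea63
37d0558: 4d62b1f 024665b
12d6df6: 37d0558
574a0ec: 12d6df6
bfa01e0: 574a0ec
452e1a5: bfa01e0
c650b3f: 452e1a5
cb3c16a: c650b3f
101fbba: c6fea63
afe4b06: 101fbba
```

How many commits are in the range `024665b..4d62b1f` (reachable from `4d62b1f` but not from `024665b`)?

4

Reachable from 4d62b1f: {4d62b1f, 7a72f7e, 8ec4b8a, c6fea63, eb49fd6}.
Reachable from 024665b: {024665b, 7a72f7e}.
In 4d62b1f's history but not 024665b's: {4d62b1f, 8ec4b8a, c6fea63, eb49fd6} — 4 commits.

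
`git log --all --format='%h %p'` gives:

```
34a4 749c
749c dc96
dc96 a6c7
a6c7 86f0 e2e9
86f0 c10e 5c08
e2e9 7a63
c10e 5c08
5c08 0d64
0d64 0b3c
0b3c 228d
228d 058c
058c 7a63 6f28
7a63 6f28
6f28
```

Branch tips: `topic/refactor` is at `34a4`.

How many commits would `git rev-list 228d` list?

Walking parent pointers from 228d: reachable set = {058c, 228d, 6f28, 7a63}.
That is 4 commits.

4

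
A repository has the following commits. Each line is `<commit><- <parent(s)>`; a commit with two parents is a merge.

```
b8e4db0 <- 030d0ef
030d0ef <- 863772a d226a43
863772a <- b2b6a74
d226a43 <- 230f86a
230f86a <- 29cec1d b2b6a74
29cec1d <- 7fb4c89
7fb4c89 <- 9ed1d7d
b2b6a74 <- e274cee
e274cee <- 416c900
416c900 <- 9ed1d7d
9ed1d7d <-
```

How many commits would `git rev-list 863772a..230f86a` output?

Reachable from 230f86a: {230f86a, 29cec1d, 416c900, 7fb4c89, 9ed1d7d, b2b6a74, e274cee}.
Reachable from 863772a: {416c900, 863772a, 9ed1d7d, b2b6a74, e274cee}.
In 230f86a's history but not 863772a's: {230f86a, 29cec1d, 7fb4c89} — 3 commits.

3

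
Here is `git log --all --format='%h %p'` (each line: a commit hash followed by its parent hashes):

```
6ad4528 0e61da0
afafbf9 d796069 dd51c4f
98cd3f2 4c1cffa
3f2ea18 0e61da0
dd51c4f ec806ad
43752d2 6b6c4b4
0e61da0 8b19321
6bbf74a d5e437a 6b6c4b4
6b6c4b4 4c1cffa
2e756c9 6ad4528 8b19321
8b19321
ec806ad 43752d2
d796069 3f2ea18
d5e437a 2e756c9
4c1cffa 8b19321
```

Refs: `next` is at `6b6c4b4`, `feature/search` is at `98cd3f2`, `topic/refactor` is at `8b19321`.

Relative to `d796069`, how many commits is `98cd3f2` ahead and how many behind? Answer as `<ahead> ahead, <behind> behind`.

2 ahead, 3 behind

Reachable from 98cd3f2: {4c1cffa, 8b19321, 98cd3f2}.
Reachable from d796069: {0e61da0, 3f2ea18, 8b19321, d796069}.
Only in 98cd3f2's history (ahead): {4c1cffa, 98cd3f2} — 2.
Only in d796069's history (behind): {0e61da0, 3f2ea18, d796069} — 3.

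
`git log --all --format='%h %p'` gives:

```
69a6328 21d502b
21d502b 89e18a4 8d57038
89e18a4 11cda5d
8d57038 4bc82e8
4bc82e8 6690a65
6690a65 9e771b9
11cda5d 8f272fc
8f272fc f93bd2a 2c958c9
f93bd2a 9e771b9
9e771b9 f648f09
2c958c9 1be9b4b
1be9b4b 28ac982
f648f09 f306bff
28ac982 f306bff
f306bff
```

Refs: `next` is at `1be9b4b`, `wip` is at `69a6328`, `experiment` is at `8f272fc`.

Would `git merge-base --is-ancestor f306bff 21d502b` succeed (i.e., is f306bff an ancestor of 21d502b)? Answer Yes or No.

Ancestors of 21d502b (commits reachable by following parents): {11cda5d, 1be9b4b, 21d502b, 28ac982, 2c958c9, 4bc82e8, 6690a65, 89e18a4, 8d57038, 8f272fc, 9e771b9, f306bff, f648f09, f93bd2a}.
f306bff is in that set, so it is an ancestor of 21d502b.

Yes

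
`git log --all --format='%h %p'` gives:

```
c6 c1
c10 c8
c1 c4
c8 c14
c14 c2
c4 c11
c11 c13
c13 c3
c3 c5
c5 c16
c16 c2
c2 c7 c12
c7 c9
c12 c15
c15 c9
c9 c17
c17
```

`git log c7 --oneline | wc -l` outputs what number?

Walking parent pointers from c7: reachable set = {c17, c7, c9}.
That is 3 commits.

3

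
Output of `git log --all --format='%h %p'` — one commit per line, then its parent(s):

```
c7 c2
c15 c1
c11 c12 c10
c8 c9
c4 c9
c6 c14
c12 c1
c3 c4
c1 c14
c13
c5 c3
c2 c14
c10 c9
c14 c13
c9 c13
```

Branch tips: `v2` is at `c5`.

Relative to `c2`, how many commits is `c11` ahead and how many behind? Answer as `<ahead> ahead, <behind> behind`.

Reachable from c11: {c1, c10, c11, c12, c13, c14, c9}.
Reachable from c2: {c13, c14, c2}.
Only in c11's history (ahead): {c1, c10, c11, c12, c9} — 5.
Only in c2's history (behind): {c2} — 1.

5 ahead, 1 behind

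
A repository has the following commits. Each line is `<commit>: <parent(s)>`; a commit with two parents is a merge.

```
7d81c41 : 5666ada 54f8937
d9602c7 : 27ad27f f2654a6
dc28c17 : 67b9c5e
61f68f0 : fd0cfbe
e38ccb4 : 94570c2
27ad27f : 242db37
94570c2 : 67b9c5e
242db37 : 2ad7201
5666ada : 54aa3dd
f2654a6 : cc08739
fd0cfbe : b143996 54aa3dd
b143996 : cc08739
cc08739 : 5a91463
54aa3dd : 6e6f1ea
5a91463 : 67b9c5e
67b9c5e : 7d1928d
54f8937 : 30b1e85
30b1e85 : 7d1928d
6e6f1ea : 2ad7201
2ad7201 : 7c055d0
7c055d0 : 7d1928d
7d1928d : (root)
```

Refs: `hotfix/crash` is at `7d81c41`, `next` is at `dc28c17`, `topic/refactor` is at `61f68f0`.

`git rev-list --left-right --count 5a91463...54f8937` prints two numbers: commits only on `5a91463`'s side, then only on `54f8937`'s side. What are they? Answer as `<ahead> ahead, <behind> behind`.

2 ahead, 2 behind

Reachable from 5a91463: {5a91463, 67b9c5e, 7d1928d}.
Reachable from 54f8937: {30b1e85, 54f8937, 7d1928d}.
Only in 5a91463's history (ahead): {5a91463, 67b9c5e} — 2.
Only in 54f8937's history (behind): {30b1e85, 54f8937} — 2.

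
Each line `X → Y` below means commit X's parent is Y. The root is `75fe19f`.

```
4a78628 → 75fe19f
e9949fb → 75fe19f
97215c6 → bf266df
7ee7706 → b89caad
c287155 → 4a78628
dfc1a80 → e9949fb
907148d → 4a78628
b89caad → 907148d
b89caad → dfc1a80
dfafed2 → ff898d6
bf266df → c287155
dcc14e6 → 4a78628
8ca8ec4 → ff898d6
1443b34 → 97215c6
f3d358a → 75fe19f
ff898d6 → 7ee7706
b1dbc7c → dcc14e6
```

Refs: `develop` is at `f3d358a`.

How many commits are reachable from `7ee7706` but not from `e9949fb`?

Reachable from 7ee7706: {4a78628, 75fe19f, 7ee7706, 907148d, b89caad, dfc1a80, e9949fb}.
Reachable from e9949fb: {75fe19f, e9949fb}.
In 7ee7706's history but not e9949fb's: {4a78628, 7ee7706, 907148d, b89caad, dfc1a80} — 5 commits.

5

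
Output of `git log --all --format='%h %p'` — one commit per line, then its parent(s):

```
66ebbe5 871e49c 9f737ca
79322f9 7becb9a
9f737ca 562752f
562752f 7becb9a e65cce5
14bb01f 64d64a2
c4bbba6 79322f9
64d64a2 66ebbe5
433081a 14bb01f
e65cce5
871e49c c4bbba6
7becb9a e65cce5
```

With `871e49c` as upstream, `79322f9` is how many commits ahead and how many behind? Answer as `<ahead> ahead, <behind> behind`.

Reachable from 79322f9: {79322f9, 7becb9a, e65cce5}.
Reachable from 871e49c: {79322f9, 7becb9a, 871e49c, c4bbba6, e65cce5}.
Only in 79322f9's history (ahead): {} — 0.
Only in 871e49c's history (behind): {871e49c, c4bbba6} — 2.

0 ahead, 2 behind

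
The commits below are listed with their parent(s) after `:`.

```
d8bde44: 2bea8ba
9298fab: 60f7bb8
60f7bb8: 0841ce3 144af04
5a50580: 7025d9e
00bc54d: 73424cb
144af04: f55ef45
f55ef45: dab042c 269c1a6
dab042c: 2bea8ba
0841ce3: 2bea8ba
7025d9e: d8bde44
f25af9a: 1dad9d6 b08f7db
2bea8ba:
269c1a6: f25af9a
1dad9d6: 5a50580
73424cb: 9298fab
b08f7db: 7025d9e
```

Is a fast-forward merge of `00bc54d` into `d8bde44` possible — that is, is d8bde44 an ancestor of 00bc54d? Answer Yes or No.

A fast-forward from d8bde44 to 00bc54d is possible iff d8bde44 is an ancestor of 00bc54d.
Ancestors of 00bc54d: {00bc54d, 0841ce3, 144af04, 1dad9d6, 269c1a6, 2bea8ba, 5a50580, 60f7bb8, 7025d9e, 73424cb, 9298fab, b08f7db, d8bde44, dab042c, f25af9a, f55ef45}.
d8bde44 is among them, so fast-forward is possible.

Yes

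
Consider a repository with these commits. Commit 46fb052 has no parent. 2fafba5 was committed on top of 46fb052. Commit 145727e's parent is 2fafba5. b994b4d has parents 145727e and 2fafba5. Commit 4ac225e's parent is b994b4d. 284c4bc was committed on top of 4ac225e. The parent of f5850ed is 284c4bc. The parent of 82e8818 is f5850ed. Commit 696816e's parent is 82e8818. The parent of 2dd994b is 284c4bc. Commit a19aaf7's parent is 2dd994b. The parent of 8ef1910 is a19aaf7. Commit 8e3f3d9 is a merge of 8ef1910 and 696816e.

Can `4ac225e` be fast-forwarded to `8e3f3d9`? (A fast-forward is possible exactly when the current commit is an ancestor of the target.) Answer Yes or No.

A fast-forward from 4ac225e to 8e3f3d9 is possible iff 4ac225e is an ancestor of 8e3f3d9.
Ancestors of 8e3f3d9: {145727e, 284c4bc, 2dd994b, 2fafba5, 46fb052, 4ac225e, 696816e, 82e8818, 8e3f3d9, 8ef1910, a19aaf7, b994b4d, f5850ed}.
4ac225e is among them, so fast-forward is possible.

Yes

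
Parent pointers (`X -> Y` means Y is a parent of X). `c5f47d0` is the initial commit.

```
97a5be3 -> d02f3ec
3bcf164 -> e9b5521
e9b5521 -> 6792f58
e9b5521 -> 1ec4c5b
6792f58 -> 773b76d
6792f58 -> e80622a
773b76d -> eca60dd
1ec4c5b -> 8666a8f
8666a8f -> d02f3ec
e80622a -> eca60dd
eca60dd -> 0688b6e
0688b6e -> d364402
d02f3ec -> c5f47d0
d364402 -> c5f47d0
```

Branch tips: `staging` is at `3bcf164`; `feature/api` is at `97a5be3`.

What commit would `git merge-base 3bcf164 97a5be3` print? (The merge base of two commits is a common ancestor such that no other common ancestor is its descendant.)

Ancestors of 3bcf164: {0688b6e, 1ec4c5b, 3bcf164, 6792f58, 773b76d, 8666a8f, c5f47d0, d02f3ec, d364402, e80622a, e9b5521, eca60dd}.
Ancestors of 97a5be3: {97a5be3, c5f47d0, d02f3ec}.
Common ancestors: {c5f47d0, d02f3ec}.
Among these, d02f3ec is not an ancestor of any other common ancestor — it is the merge base.

d02f3ec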